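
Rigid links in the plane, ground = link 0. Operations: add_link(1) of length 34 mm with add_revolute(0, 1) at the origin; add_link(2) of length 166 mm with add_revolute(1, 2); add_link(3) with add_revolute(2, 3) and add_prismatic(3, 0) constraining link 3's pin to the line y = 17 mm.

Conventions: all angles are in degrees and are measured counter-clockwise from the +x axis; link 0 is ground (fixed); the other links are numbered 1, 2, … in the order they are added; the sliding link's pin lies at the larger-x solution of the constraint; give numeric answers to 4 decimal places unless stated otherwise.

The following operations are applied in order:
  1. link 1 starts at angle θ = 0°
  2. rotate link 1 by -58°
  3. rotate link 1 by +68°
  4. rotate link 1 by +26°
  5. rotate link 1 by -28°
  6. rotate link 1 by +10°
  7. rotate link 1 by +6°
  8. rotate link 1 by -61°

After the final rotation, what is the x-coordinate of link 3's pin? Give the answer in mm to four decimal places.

geometry: r = 34 mm, L = 166 mm, e = 17 mm; θ starts at 0°
rotate link 1 by -58°: θ ← 0° -58° = -58°
rotate link 1 by +68°: θ ← -58° +68° = 10°
rotate link 1 by +26°: θ ← 10° +26° = 36°
rotate link 1 by -28°: θ ← 36° -28° = 8°
rotate link 1 by +10°: θ ← 8° +10° = 18°
rotate link 1 by +6°: θ ← 18° +6° = 24°
rotate link 1 by -61°: θ ← 24° -61° = -37°
crank pin P = (r cos θ, r sin θ) = (27.153607, -20.461711)
h = r sin θ − e = -20.461711 − 17 = -37.461711
x = r cos θ + √(L² − h²) = 27.153607 + 161.717718 = 188.871325

188.8713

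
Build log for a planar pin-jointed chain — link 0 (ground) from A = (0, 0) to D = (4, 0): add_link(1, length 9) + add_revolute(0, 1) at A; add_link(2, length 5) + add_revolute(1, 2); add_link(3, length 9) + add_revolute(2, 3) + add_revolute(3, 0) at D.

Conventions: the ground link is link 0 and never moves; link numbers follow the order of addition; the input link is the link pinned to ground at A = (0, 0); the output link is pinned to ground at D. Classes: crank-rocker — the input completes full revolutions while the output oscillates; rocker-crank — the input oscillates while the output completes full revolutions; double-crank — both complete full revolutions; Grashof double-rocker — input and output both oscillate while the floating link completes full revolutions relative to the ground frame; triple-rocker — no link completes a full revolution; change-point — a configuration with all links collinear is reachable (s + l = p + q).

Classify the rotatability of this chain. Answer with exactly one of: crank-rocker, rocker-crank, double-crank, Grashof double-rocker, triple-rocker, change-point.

lengths: ground=4, input=9, coupler=5, output=9
sorted: s=4 (shortest), l=9 (longest), p+q=14
s + l = 13 vs p + q = 14
s + l < p + q (Grashof) with shortest = ground link → double-crank

double-crank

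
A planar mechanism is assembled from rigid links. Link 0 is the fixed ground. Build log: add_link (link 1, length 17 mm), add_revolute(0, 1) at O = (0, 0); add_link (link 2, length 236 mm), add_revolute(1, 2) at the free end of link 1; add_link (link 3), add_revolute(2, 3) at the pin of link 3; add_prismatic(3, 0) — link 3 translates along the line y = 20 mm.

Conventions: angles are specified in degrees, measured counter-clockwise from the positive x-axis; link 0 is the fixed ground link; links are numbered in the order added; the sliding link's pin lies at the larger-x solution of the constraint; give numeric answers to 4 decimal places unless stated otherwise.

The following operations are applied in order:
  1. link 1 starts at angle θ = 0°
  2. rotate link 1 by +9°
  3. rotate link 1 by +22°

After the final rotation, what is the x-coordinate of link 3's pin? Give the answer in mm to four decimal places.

geometry: r = 17 mm, L = 236 mm, e = 20 mm; θ starts at 0°
rotate link 1 by +9°: θ ← 0° +9° = 9°
rotate link 1 by +22°: θ ← 9° +22° = 31°
crank pin P = (r cos θ, r sin θ) = (14.571844, 8.755647)
h = r sin θ − e = 8.755647 − 20 = -11.244353
x = r cos θ + √(L² − h²) = 14.571844 + 235.731976 = 250.303820

250.3038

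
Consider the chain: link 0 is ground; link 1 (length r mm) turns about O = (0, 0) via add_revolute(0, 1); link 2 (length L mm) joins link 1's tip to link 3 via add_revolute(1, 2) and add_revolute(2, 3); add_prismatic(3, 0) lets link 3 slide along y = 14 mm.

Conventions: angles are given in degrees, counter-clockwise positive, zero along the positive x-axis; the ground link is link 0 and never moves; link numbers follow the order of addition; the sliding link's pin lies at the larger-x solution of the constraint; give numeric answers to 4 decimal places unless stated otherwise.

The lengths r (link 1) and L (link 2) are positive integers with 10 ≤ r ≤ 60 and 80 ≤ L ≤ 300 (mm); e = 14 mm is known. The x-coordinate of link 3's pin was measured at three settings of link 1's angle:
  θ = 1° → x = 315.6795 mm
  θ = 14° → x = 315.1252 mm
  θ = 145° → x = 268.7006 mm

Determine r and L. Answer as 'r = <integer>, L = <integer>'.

constraint per measurement: (x − r cos θ)² + (r sin θ − e)² = L²
subtracting the θ₁ and θ₂ equations cancels the r² and L² terms:
r = (x₁² − x₂²) / (2[(x₁cos θ₁ + e sin θ₁) − (x₂cos θ₂ + e sin θ₂)]) = 25.9997 → r = 26
L² = (x₁ − r cos θ₁)² + (r sin θ₁ − e)² = 84100.0075 → L = 290.0000 → L = 290
check at θ₃=145°: x = 268.7006 (printed 268.7006) ✓

r = 26, L = 290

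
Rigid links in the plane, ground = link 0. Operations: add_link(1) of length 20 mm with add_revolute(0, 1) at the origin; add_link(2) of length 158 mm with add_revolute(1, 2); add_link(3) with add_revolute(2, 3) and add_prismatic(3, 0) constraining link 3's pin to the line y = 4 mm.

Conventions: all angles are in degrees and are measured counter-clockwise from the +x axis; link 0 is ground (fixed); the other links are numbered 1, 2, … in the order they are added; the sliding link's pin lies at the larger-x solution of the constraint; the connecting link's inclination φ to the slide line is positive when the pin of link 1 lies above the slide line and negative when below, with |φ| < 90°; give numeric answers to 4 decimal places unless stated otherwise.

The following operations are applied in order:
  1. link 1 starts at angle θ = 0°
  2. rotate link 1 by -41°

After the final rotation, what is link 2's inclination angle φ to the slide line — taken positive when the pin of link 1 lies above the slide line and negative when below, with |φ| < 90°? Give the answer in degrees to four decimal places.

geometry: r = 20 mm, L = 158 mm, e = 4 mm; θ starts at 0°
rotate link 1 by -41°: θ ← 0° -41° = -41°
h = r sin θ − e = -13.121181 − 4 = -17.121181
sin φ = h / L = -17.121181 / 158 = -0.10836190
φ = arcsin(-0.10836190) = -6.220895°

-6.2209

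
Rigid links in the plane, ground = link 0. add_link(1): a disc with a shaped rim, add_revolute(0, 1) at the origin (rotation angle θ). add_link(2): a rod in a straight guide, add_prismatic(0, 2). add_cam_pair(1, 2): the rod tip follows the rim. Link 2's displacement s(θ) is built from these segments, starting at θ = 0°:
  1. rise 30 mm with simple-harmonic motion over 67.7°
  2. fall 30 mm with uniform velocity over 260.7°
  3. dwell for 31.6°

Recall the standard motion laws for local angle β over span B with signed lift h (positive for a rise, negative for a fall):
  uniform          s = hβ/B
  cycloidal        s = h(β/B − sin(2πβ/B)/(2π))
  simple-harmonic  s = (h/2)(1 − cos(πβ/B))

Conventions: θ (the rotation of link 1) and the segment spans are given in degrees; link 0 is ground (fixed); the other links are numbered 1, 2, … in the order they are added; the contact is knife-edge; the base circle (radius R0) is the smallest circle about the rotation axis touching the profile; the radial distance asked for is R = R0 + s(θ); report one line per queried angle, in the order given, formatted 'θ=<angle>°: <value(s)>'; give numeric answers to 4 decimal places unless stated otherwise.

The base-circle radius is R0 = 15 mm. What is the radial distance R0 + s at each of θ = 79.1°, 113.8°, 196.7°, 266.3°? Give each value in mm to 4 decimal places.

segment 1 (0° to 67.7°, simple-harmonic, h = 30) is passed completely: s = 0.0000 + (30) = 30.0000
θ = 79.1° falls in segment 2 (67.7° to 328.4°, uniform, h = -30): β = 79.1 − 67.7 = 11.4°, B = 260.7°; Δs = -30·11.4/260.7 = -1.3119; s = 30.0000 − 1.3119 = 28.6881
θ = 113.8° falls in segment 2 (67.7° to 328.4°, uniform, h = -30): β = 113.8 − 67.7 = 46.1°, B = 260.7°; Δs = -30·46.1/260.7 = -5.3049; s = 30.0000 − 5.3049 = 24.6951
θ = 196.7° falls in segment 2 (67.7° to 328.4°, uniform, h = -30): β = 196.7 − 67.7 = 129°, B = 260.7°; Δs = -30·129/260.7 = -14.8446; s = 30.0000 − 14.8446 = 15.1554
θ = 266.3° falls in segment 2 (67.7° to 328.4°, uniform, h = -30): β = 266.3 − 67.7 = 198.6°, B = 260.7°; Δs = -30·198.6/260.7 = -22.8539; s = 30.0000 − 22.8539 = 7.1461
θ=79.1°: R = R0 + s = 15 + 28.6881 = 43.6881
θ=113.8°: R = R0 + s = 15 + 24.6951 = 39.6951
θ=196.7°: R = R0 + s = 15 + 15.1554 = 30.1554
θ=266.3°: R = R0 + s = 15 + 7.1461 = 22.1461

θ=79.1°: 43.6881
θ=113.8°: 39.6951
θ=196.7°: 30.1554
θ=266.3°: 22.1461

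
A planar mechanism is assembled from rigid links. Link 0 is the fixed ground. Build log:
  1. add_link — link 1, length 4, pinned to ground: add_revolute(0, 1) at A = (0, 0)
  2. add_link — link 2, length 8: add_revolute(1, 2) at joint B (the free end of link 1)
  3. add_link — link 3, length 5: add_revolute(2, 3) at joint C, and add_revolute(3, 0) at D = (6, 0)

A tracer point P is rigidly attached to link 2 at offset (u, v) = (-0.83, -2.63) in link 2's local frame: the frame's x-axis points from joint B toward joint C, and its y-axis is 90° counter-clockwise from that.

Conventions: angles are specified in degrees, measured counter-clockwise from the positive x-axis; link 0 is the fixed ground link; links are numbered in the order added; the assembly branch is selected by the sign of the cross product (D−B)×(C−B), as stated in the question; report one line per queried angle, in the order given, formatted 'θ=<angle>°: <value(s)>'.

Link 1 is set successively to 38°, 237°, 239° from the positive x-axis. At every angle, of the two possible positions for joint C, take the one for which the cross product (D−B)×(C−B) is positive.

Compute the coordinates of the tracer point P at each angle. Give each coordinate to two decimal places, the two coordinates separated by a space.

A=(0,0), D=(6.00,0)
θ=38°: B = A + 4.00·(cos38°, sin38°) = (3.1520, 2.4626)
θ=38°: |BD| = 3.7650
θ=38°: circle(B,8.00) ∩ circle(D,5.00): a=7.0618, h=3.7592
θ=38°:   candidates: C₊=(10.9525,0.6872) cross=14.154; C₋=(6.0349,-4.9999) cross=-14.154
θ=38°:   branch + wants cross > 0 → take C=(10.9525,0.6872) (cross=14.154)
θ=38°: ex = (C−B)/|BC| = (0.9751,-0.2219); ey = (0.2219,0.9751)
θ=38°: P = B + -0.83·ex + -2.63·ey = (1.7591,0.0824)
θ=237°: B = A + 4.00·(cos237°, sin237°) = (-2.1786, -3.3547)
θ=237°: |BD| = 8.8398
θ=237°: circle(B,8.00) ∩ circle(D,5.00): a=6.6258, h=4.4831
θ=237°:   candidates: C₊=(2.2503,3.3075) cross=39.630; C₋=(5.6529,-4.9879) cross=-39.630
θ=237°:   branch + wants cross > 0 → take C=(2.2503,3.3075) (cross=39.630)
θ=237°: ex = (C−B)/|BC| = (0.5536,0.8328); ey = (-0.8328,0.5536)
θ=237°: P = B + -0.83·ex + -2.63·ey = (-0.4478,-5.5019)
θ=239°: B = A + 4.00·(cos239°, sin239°) = (-2.0602, -3.4287)
θ=239°: |BD| = 8.7591
θ=239°: circle(B,8.00) ∩ circle(D,5.00): a=6.6058, h=4.5126
θ=239°:   candidates: C₊=(2.2521,3.3096) cross=39.526; C₋=(5.7849,-4.9954) cross=-39.526
θ=239°:   branch + wants cross > 0 → take C=(2.2521,3.3096) (cross=39.526)
θ=239°: ex = (C−B)/|BC| = (0.5390,0.8423); ey = (-0.8423,0.5390)
θ=239°: P = B + -0.83·ex + -2.63·ey = (-0.2923,-5.5454)

θ=38°: 1.76 0.08
θ=237°: -0.45 -5.50
θ=239°: -0.29 -5.55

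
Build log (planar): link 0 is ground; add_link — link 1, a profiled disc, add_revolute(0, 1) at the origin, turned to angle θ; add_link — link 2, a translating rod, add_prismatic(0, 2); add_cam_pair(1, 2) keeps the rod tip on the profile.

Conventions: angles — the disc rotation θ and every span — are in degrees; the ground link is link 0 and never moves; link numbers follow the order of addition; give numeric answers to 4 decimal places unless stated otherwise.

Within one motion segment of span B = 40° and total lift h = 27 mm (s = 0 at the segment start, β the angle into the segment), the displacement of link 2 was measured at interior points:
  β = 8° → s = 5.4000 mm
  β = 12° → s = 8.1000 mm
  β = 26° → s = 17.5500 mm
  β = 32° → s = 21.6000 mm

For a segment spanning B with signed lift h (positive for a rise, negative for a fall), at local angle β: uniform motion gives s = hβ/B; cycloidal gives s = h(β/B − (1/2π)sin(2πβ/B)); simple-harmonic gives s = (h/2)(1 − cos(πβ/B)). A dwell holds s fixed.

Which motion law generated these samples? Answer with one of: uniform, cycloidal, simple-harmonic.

candidates at β/B = r: uniform s = h·r (linear in β); cycloidal s = h·(r − sin(2πr)/(2π)); simple-harmonic s = (h/2)(1 − cos(πr))
β=8°: printed 5.4000 | uniform 5.4000, cycloidal 1.3131, simple-harmonic 2.5783
β=12°: printed 8.1000 | uniform 8.1000, cycloidal 4.0131, simple-harmonic 5.5649
β=26°: printed 17.5500 | uniform 17.5500, cycloidal 21.0265, simple-harmonic 19.6289
β=32°: printed 21.6000 | uniform 21.6000, cycloidal 25.6869, simple-harmonic 24.4217
only one law matches every sample → uniform

uniform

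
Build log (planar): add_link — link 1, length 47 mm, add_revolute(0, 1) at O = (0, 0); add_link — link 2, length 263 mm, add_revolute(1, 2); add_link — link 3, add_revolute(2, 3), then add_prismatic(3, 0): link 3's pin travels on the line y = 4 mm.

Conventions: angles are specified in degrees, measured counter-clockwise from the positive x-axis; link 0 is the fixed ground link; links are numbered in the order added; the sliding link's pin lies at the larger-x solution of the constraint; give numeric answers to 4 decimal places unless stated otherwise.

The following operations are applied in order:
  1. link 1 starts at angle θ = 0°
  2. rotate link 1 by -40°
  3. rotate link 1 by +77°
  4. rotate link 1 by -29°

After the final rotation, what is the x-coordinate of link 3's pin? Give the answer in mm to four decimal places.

geometry: r = 47 mm, L = 263 mm, e = 4 mm; θ starts at 0°
rotate link 1 by -40°: θ ← 0° -40° = -40°
rotate link 1 by +77°: θ ← -40° +77° = 37°
rotate link 1 by -29°: θ ← 37° -29° = 8°
crank pin P = (r cos θ, r sin θ) = (46.542599, 6.541136)
h = r sin θ − e = 6.541136 − 4 = 2.541136
x = r cos θ + √(L² − h²) = 46.542599 + 262.987723 = 309.530323

309.5303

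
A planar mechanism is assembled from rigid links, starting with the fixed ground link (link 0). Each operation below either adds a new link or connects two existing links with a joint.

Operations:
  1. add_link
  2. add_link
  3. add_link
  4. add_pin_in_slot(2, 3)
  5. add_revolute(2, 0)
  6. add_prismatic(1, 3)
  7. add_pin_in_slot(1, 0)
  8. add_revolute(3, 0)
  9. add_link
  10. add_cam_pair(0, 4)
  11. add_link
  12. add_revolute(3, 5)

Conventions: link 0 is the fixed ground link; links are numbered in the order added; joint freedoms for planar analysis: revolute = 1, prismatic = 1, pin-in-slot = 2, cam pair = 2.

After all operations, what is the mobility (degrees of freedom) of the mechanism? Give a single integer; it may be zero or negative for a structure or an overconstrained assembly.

L=1 J1=0 J2=0
add link → L=2 J1=0 J2=0
add link → L=3 J1=0 J2=0
add link → L=4 J1=0 J2=0
PS@2,3 dof=2 J2 → L=4 J1=0 J2=1
R@2,0 dof=1 J1 → L=4 J1=1 J2=1
P@1,3 dof=1 J1 → L=4 J1=2 J2=1
PS@1,0 dof=2 J2 → L=4 J1=2 J2=2
R@3,0 dof=1 J1 → L=4 J1=3 J2=2
add link → L=5 J1=3 J2=2
C@0,4 dof=2 J2 → L=5 J1=3 J2=3
add link → L=6 J1=3 J2=3
R@3,5 dof=1 J1 → L=6 J1=4 J2=3
M=3(L−1)−2J1−J2=3·5−2·4−3=4

M = 4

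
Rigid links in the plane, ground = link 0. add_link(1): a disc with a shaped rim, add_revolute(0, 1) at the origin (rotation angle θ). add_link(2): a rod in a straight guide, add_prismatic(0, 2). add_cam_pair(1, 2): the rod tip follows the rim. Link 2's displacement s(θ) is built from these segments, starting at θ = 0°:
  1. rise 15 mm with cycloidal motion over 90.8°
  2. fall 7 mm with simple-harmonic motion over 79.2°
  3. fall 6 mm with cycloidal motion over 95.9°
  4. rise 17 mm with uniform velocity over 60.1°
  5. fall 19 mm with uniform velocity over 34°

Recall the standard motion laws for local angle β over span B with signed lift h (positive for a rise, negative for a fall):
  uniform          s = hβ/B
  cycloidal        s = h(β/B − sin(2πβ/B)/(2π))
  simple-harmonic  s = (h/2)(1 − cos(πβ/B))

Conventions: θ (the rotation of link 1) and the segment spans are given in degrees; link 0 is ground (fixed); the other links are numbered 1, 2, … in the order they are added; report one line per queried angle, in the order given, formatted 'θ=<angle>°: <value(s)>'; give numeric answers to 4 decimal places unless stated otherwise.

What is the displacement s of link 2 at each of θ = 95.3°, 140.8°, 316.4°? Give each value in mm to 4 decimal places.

segment 1 (0° to 90.8°, cycloidal, h = 15) is passed completely: s = 0.0000 + (15) = 15.0000
θ = 95.3° falls in segment 2 (90.8° to 170°, simple-harmonic, h = -7): β = 95.3 − 90.8 = 4.5°, B = 79.2°; Δs = -7/2·(1 − cos(π·0.0568)) = -0.0556; s = 15.0000 − 0.0556 = 14.9444
θ = 140.8° falls in segment 2 (90.8° to 170°, simple-harmonic, h = -7): β = 140.8 − 90.8 = 50°, B = 79.2°; Δs = -7/2·(1 − cos(π·0.6313)) = -4.9033; s = 15.0000 − 4.9033 = 10.0967
segment 2 (90.8° to 170°, simple-harmonic, h = -7) is passed completely: s = 15.0000 + (-7) = 8.0000
segment 3 (170° to 265.9°, cycloidal, h = -6) is passed completely: s = 8.0000 + (-6) = 2.0000
θ = 316.4° falls in segment 4 (265.9° to 326°, uniform, h = 17): β = 316.4 − 265.9 = 50.5°, B = 60.1°; Δs = 17·50.5/60.1 = 14.2845; s = 2.0000 + 14.2845 = 16.2845

θ=95.3°: 14.9444
θ=140.8°: 10.0967
θ=316.4°: 16.2845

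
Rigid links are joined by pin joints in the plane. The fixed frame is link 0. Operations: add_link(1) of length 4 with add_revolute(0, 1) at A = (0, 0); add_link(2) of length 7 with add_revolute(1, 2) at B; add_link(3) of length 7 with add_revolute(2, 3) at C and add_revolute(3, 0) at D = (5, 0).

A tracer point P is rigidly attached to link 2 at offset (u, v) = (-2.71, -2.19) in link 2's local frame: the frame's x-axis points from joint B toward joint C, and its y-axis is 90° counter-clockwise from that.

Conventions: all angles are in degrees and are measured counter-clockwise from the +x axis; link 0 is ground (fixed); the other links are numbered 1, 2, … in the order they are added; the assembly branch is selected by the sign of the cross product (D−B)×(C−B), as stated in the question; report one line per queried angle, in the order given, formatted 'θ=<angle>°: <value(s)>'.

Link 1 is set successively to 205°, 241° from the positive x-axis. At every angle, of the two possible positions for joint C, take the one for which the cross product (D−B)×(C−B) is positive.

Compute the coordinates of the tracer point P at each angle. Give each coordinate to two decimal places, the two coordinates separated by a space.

A=(0,0), D=(5.00,0)
θ=205°: B = A + 4.00·(cos205°, sin205°) = (-3.6252, -1.6905)
θ=205°: |BD| = 8.7893
θ=205°: circle(B,7.00) ∩ circle(D,7.00): a=4.3947, h=5.4486
θ=205°:   candidates: C₊=(-0.3606,4.5016) cross=47.889; C₋=(1.7353,-6.1921) cross=-47.889
θ=205°:   branch + wants cross > 0 → take C=(-0.3606,4.5016) (cross=47.889)
θ=205°: ex = (C−B)/|BC| = (0.4664,0.8846); ey = (-0.8846,0.4664)
θ=205°: P = B + -2.71·ex + -2.19·ey = (-2.9519,-5.1091)
θ=241°: B = A + 4.00·(cos241°, sin241°) = (-1.9392, -3.4985)
θ=241°: |BD| = 7.7713
θ=241°: circle(B,7.00) ∩ circle(D,7.00): a=3.8856, h=5.8225
θ=241°:   candidates: C₊=(-1.0908,3.4499) cross=45.248; C₋=(4.1516,-6.9484) cross=-45.248
θ=241°:   branch + wants cross > 0 → take C=(-1.0908,3.4499) (cross=45.248)
θ=241°: ex = (C−B)/|BC| = (0.1212,0.9926); ey = (-0.9926,0.1212)
θ=241°: P = B + -2.71·ex + -2.19·ey = (-0.0938,-6.4539)

θ=205°: -2.95 -5.11
θ=241°: -0.09 -6.45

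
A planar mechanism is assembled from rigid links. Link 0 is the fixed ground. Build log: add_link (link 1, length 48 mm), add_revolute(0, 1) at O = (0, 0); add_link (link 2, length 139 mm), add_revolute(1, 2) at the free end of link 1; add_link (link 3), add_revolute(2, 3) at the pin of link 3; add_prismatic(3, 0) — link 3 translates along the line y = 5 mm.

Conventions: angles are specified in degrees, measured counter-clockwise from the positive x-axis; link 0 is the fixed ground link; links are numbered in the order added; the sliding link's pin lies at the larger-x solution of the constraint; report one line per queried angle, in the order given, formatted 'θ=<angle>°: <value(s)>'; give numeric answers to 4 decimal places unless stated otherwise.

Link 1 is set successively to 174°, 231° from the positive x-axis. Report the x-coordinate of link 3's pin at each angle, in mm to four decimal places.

geometry: r = 48 mm, L = 139 mm, e = 5 mm
θ=174°: crank pin P = (r cos θ, r sin θ) = (-47.737051, 5.017366)
θ=174°: h = r sin θ − e = 5.017366 − 5 = 0.017366
θ=174°: x = r cos θ + √(L² − h²) = -47.737051 + 138.999999 = 91.262948
θ=231°: crank pin P = (r cos θ, r sin θ) = (-30.207379, -37.303006)
θ=231°: h = r sin θ − e = -37.303006 − 5 = -42.303006
θ=231°: x = r cos θ + √(L² − h²) = -30.207379 + 132.406403 = 102.199025

θ=174°: 91.2629
θ=231°: 102.1990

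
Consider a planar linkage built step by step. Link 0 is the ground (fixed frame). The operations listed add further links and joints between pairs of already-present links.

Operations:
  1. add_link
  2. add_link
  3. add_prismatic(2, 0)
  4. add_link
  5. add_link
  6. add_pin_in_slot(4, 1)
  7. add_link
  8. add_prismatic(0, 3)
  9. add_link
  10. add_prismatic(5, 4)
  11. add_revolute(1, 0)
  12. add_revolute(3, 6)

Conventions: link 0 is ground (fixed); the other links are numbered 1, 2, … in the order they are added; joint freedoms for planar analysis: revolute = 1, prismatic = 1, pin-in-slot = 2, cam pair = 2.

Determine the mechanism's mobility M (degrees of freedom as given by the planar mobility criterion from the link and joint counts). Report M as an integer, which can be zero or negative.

L=1 J1=0 J2=0
add link → L=2 J1=0 J2=0
add link → L=3 J1=0 J2=0
P@2,0 dof=1 J1 → L=3 J1=1 J2=0
add link → L=4 J1=1 J2=0
add link → L=5 J1=1 J2=0
PS@4,1 dof=2 J2 → L=5 J1=1 J2=1
add link → L=6 J1=1 J2=1
P@0,3 dof=1 J1 → L=6 J1=2 J2=1
add link → L=7 J1=2 J2=1
P@5,4 dof=1 J1 → L=7 J1=3 J2=1
R@1,0 dof=1 J1 → L=7 J1=4 J2=1
R@3,6 dof=1 J1 → L=7 J1=5 J2=1
M=3(L−1)−2J1−J2=3·6−2·5−1=7

M = 7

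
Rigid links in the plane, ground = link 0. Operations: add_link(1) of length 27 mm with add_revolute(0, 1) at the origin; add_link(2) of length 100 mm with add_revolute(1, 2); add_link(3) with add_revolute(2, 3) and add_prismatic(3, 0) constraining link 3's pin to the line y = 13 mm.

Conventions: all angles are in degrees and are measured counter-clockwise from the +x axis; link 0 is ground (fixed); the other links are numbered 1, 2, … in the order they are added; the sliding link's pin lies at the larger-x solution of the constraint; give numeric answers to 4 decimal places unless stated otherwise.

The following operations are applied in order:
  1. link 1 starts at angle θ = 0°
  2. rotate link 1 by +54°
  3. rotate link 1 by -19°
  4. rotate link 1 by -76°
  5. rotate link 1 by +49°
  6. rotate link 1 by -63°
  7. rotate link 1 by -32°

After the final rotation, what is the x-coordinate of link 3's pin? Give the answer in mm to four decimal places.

geometry: r = 27 mm, L = 100 mm, e = 13 mm; θ starts at 0°
rotate link 1 by +54°: θ ← 0° +54° = 54°
rotate link 1 by -19°: θ ← 54° -19° = 35°
rotate link 1 by -76°: θ ← 35° -76° = -41°
rotate link 1 by +49°: θ ← -41° +49° = 8°
rotate link 1 by -63°: θ ← 8° -63° = -55°
rotate link 1 by -32°: θ ← -55° -32° = -87°
crank pin P = (r cos θ, r sin θ) = (1.413071, -26.962997)
h = r sin θ − e = -26.962997 − 13 = -39.962997
x = r cos θ + √(L² − h²) = 1.413071 + 91.667654 = 93.080725

93.0807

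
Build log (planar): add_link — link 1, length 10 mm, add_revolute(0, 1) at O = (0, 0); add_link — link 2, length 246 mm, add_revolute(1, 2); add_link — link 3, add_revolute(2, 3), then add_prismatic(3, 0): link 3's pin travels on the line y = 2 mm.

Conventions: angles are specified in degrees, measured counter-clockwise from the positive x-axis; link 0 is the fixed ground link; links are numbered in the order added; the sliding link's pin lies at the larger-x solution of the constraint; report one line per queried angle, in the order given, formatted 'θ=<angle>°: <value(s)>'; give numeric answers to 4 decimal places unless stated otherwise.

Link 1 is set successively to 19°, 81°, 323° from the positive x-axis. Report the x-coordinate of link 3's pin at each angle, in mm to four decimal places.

geometry: r = 10 mm, L = 246 mm, e = 2 mm
θ=19°: crank pin P = (r cos θ, r sin θ) = (9.455186, 3.255682)
θ=19°: h = r sin θ − e = 3.255682 − 2 = 1.255682
θ=19°: x = r cos θ + √(L² − h²) = 9.455186 + 245.996795 = 255.451981
θ=81°: crank pin P = (r cos θ, r sin θ) = (1.564345, 9.876883)
θ=81°: h = r sin θ − e = 9.876883 − 2 = 7.876883
θ=81°: x = r cos θ + √(L² − h²) = 1.564345 + 245.873859 = 247.438204
θ=323°: crank pin P = (r cos θ, r sin θ) = (7.986355, -6.018150)
θ=323°: h = r sin θ − e = -6.018150 − 2 = -8.018150
θ=323°: x = r cos θ + √(L² − h²) = 7.986355 + 245.869293 = 253.855648

θ=19°: 255.4520
θ=81°: 247.4382
θ=323°: 253.8556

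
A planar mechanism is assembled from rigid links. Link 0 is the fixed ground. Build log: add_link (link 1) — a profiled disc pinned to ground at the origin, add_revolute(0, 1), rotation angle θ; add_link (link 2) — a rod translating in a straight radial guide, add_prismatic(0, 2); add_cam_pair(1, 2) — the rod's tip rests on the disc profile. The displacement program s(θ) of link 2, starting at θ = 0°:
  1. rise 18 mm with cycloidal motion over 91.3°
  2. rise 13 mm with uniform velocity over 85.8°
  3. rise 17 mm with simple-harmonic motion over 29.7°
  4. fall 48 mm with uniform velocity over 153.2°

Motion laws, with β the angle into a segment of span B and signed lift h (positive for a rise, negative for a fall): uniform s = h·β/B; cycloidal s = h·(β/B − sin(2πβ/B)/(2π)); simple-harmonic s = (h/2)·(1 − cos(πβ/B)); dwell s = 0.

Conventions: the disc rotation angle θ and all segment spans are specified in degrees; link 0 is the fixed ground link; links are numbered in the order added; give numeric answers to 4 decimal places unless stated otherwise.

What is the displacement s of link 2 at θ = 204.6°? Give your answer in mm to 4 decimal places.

seg 1 [0°–91.3°] cycloidal, h=18: full span → s += 18 → s = 18.0000
seg 2 [91.3°–177.1°] uniform, h=13: full span → s += 13 → s = 31.0000
seg 3 [177.1°–206.8°] simple-harmonic, h=17: θ=204.6° here. β=27.5, B=29.7. 17/2·(1 − cos(π·0.9259)) = 16.7709 → s = 47.7709

47.7709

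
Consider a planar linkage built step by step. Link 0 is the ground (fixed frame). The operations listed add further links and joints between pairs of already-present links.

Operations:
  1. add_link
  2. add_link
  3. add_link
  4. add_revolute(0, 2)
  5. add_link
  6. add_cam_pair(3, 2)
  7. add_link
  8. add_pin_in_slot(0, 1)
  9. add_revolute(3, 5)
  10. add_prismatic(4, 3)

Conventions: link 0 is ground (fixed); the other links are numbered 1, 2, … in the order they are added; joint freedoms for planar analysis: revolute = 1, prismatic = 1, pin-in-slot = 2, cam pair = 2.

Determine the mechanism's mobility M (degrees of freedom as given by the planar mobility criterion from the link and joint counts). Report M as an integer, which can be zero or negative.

link 0 = ground. State L|J1|J2 = 1|0|0
+link1  2|0|0
+link2  3|0|0
+link3  4|0|0
R(0,2) f=1→J1  4|1|0
+link4  5|1|0
C(3,2) f=2→J2  5|1|1
+link5  6|1|1
PS(0,1) f=2→J2  6|1|2
R(3,5) f=1→J1  6|2|2
P(4,3) f=1→J1  6|3|2
M = 3(6−1)−2·3−2 = 15−6−2 = 7

M = 7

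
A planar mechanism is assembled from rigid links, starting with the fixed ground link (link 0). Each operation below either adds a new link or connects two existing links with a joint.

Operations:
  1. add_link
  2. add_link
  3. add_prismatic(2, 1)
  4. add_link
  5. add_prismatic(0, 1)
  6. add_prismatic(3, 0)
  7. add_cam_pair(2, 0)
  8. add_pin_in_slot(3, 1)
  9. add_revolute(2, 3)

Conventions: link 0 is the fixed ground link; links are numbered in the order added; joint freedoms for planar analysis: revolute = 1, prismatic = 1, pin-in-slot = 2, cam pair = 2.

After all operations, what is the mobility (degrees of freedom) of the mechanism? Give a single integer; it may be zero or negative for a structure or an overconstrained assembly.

(L,J1,J2)=(1,0,0); link0 fixed
link1: (2,0,0)
link2: (3,0,0)
P 2-1 [J1]: (3,1,0)
link3: (4,1,0)
P 0-1 [J1]: (4,2,0)
P 3-0 [J1]: (4,3,0)
C 2-0 [J2]: (4,3,1)
PS 3-1 [J2]: (4,3,2)
R 2-3 [J1]: (4,4,2)
Grübler: 3·3 − 2·4 − 2 = -1

M = -1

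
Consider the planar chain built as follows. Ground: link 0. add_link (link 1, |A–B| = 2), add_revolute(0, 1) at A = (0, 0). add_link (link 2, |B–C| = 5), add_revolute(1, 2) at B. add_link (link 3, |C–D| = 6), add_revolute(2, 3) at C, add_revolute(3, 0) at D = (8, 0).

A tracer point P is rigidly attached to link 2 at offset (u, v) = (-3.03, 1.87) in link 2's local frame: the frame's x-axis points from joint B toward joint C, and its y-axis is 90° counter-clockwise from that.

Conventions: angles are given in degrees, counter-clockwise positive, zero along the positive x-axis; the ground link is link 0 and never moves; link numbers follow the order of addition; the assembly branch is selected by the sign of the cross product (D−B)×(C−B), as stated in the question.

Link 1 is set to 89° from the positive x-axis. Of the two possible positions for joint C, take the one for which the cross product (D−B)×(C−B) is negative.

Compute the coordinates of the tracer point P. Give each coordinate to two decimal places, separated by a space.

A=(0,0), D=(8.00,0)
B = A + 2.00·(cos89°, sin89°) = (0.0349, 1.9997)
|BD| = 8.2123
circle(B,5.00) ∩ circle(D,6.00): a=3.4364, h=3.6320
  candidates: C₊=(4.2523,4.6856) cross=29.827; C₋=(2.4835,-2.3597) cross=-29.827
  branch - wants cross < 0 → take C=(2.4835,-2.3597) (cross=-29.827)
ex = (C−B)/|BC| = (0.4897,-0.8719); ey = (0.8719,0.4897)
P = B + -3.03·ex + 1.87·ey = (0.1815,5.5573)

0.18 5.56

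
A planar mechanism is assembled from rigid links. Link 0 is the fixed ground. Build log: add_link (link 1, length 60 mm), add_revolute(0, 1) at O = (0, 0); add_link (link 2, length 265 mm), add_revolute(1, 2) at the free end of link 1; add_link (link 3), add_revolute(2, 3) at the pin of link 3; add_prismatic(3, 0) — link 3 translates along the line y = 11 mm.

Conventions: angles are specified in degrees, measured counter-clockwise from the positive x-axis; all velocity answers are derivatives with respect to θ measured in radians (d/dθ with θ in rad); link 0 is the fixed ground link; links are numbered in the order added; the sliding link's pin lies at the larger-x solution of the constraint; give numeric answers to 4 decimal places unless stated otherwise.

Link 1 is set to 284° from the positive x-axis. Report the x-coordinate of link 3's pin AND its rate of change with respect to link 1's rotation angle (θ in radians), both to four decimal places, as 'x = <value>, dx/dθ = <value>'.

geometry: r = 60 mm, L = 265 mm, e = 11 mm
crank pin P = (r cos θ, r sin θ) = (14.515314, -58.217744)
h = r sin θ − e = -58.217744 − 11 = -69.217744
x = r cos θ + √(L² − h²) = 14.515314 + 255.800516 = 270.315830
dx/dθ = −r sin θ − h·r cos θ/√(L² − h²) (θ in radians; h = -69.217744) = 62.145481

x = 270.3158, dx/dθ = 62.1455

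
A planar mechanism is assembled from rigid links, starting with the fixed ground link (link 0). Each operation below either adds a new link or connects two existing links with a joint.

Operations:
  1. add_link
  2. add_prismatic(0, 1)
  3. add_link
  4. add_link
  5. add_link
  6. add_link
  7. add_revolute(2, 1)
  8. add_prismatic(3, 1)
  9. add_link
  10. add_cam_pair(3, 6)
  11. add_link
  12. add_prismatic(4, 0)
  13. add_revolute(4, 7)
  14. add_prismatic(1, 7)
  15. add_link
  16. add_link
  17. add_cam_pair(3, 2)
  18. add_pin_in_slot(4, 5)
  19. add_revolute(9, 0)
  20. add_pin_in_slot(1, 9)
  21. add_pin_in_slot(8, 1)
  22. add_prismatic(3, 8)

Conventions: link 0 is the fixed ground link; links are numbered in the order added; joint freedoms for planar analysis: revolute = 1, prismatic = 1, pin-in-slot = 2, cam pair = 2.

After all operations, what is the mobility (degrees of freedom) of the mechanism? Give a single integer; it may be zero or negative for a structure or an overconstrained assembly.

(L,J1,J2)=(1,0,0); link0 fixed
link1: (2,0,0)
P 0-1 [J1]: (2,1,0)
link2: (3,1,0)
link3: (4,1,0)
link4: (5,1,0)
link5: (6,1,0)
R 2-1 [J1]: (6,2,0)
P 3-1 [J1]: (6,3,0)
link6: (7,3,0)
C 3-6 [J2]: (7,3,1)
link7: (8,3,1)
P 4-0 [J1]: (8,4,1)
R 4-7 [J1]: (8,5,1)
P 1-7 [J1]: (8,6,1)
link8: (9,6,1)
link9: (10,6,1)
C 3-2 [J2]: (10,6,2)
PS 4-5 [J2]: (10,6,3)
R 9-0 [J1]: (10,7,3)
PS 1-9 [J2]: (10,7,4)
PS 8-1 [J2]: (10,7,5)
P 3-8 [J1]: (10,8,5)
Grübler: 3·9 − 2·8 − 5 = 6

M = 6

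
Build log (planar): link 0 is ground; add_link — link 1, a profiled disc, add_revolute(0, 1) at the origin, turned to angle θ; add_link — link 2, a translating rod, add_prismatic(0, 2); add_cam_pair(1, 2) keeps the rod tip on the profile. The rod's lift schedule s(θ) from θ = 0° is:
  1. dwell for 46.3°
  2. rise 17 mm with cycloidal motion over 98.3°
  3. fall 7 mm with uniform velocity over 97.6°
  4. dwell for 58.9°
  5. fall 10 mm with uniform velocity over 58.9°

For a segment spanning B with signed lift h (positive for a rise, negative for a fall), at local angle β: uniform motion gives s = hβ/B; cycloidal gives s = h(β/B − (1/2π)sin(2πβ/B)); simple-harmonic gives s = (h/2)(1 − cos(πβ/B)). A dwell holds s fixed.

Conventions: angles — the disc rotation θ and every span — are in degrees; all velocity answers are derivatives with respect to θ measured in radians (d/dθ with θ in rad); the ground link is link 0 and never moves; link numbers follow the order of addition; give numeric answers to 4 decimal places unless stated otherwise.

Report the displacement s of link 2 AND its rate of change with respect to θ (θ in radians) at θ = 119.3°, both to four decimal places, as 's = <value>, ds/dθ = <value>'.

seg 1 [0°–46.3°] dwell: s stays 0.0000
seg 2 [46.3°–144.6°] cycloidal, h=17: θ=119.3° here. β=73, B=98.3. 17·(0.7426 − sin(2π·0.7426)/(2π)) = 15.3273 → s = 15.3273
velocity in seg [46.3°–144.6°] (cycloidal), θ in radians: β = 73° = 1.2741 rad, B = 98.3° = 1.7157 rad; ds/dθ = (h/B)(1 − cos(2πβ/B)) = (17/1.7157)(1 − cos(2π·0.7426)) = 10.367746 mm/rad

s = 15.3273, ds/dθ = 10.3677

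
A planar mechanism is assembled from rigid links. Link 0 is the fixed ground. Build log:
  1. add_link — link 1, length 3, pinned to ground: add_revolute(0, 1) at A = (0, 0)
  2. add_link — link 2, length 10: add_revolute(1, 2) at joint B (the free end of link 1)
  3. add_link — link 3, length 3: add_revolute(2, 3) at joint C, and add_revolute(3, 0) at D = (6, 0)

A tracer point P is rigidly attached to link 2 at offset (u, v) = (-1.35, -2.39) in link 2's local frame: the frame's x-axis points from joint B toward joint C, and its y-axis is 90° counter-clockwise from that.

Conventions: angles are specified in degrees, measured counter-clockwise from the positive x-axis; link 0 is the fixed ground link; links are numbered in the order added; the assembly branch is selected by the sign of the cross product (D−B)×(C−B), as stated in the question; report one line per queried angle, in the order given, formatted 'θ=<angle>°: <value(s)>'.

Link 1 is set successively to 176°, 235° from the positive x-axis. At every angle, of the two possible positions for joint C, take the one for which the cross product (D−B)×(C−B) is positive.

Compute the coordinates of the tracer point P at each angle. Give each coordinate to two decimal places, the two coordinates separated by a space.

A=(0,0), D=(6.00,0)
θ=176°: B = A + 3.00·(cos176°, sin176°) = (-2.9927, 0.2093)
θ=176°: |BD| = 8.9951
θ=176°: circle(B,10.00) ∩ circle(D,3.00): a=9.5559, h=2.9471
θ=176°:   candidates: C₊=(6.6291,2.9333) cross=26.510; C₋=(6.4920,-2.9594) cross=-26.510
θ=176°:   branch + wants cross > 0 → take C=(6.6291,2.9333) (cross=26.510)
θ=176°: ex = (C−B)/|BC| = (0.9622,0.2724); ey = (-0.2724,0.9622)
θ=176°: P = B + -1.35·ex + -2.39·ey = (-3.6406,-2.4581)
θ=235°: B = A + 3.00·(cos235°, sin235°) = (-1.7207, -2.4575)
θ=235°: |BD| = 8.1024
θ=235°: circle(B,10.00) ∩ circle(D,3.00): a=9.6668, h=2.5598
θ=235°:   candidates: C₊=(6.7144,2.9137) cross=20.740; C₋=(8.2671,-1.9647) cross=-20.740
θ=235°:   branch + wants cross > 0 → take C=(6.7144,2.9137) (cross=20.740)
θ=235°: ex = (C−B)/|BC| = (0.8435,0.5371); ey = (-0.5371,0.8435)
θ=235°: P = B + -1.35·ex + -2.39·ey = (-1.5758,-5.1985)

θ=176°: -3.64 -2.46
θ=235°: -1.58 -5.20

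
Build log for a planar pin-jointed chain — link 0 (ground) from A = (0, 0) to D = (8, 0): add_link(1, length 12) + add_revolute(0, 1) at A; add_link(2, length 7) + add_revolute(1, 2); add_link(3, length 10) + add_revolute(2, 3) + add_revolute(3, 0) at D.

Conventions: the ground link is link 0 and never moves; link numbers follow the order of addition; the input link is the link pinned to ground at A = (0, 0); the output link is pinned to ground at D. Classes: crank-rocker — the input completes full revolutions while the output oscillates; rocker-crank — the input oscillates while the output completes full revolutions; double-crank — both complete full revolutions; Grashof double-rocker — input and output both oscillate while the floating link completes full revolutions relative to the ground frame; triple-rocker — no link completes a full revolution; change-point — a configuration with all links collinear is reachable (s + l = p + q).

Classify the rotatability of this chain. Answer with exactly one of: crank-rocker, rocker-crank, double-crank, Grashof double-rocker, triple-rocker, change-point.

lengths: ground=8, input=12, coupler=7, output=10
sorted: s=7 (shortest), l=12 (longest), p+q=18
s + l = 19 vs p + q = 18
s + l > p + q → non-Grashof → no link fully rotates → triple-rocker

triple-rocker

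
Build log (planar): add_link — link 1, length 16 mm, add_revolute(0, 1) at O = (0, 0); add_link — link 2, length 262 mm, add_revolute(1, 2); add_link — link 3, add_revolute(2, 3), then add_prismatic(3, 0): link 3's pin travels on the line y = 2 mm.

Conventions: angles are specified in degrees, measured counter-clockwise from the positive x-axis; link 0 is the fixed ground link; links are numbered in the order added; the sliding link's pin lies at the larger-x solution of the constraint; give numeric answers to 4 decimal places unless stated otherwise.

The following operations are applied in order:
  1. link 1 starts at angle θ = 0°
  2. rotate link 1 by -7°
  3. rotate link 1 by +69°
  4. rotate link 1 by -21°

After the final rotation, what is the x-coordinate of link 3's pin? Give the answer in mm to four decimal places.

geometry: r = 16 mm, L = 262 mm, e = 2 mm; θ starts at 0°
rotate link 1 by -7°: θ ← 0° -7° = -7°
rotate link 1 by +69°: θ ← -7° +69° = 62°
rotate link 1 by -21°: θ ← 62° -21° = 41°
crank pin P = (r cos θ, r sin θ) = (12.075353, 10.496944)
h = r sin θ − e = 10.496944 − 2 = 8.496944
x = r cos θ + √(L² − h²) = 12.075353 + 261.862181 = 273.937534

273.9375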